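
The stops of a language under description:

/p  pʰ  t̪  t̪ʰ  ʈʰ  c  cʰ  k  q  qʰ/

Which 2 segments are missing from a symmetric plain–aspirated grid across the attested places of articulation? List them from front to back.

place of articulation  plain     aspirated
bilabial          p         pʰ      
dental            t̪        t̪ʰ     
retroflex         —         ʈʰ      
palatal           c         cʰ      
velar             k         —       
uvular            q         qʰ      
Gaps, from front to back: retroflex lacks plain (/ʈ/); velar lacks aspirated (/kʰ/).

/ʈ/, /kʰ/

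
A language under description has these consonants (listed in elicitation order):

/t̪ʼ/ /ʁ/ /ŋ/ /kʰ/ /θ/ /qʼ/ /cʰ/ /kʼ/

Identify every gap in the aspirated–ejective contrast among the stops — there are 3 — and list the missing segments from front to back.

/t̪ʰ/, /cʼ/, /qʰ/

place of articulation  aspirated  ejective
dental            —         t̪ʼ     
palatal           cʰ        —       
velar             kʰ        kʼ      
uvular            —         qʼ      
Gaps, from front to back: dental lacks aspirated (/t̪ʰ/); palatal lacks ejective (/cʼ/); uvular lacks aspirated (/qʰ/).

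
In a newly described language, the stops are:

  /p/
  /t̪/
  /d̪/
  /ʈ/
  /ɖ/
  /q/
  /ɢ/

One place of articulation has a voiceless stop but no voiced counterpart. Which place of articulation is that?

bilabial: voiceless /p/, voiced —.
dental: voiceless /t̪/, voiced /d̪/.
retroflex: voiceless /ʈ/, voiced /ɖ/.
uvular: voiceless /q/, voiced /ɢ/.
Every place of articulation has a voiced member except bilabial, where /b/ would be expected.

bilabial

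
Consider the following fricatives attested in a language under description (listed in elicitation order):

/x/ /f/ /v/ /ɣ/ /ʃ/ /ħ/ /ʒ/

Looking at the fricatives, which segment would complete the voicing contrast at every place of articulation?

/ʕ/

Voiceless: /f/ (labiodental), /ʃ/ (postalveolar), /x/ (velar), /ħ/ (pharyngeal).
Voiced: /v/ (labiodental), /ʒ/ (postalveolar), /ɣ/ (velar).
The pharyngeal row has no voiced member, so the gap is the voiced pharyngeal fricative /ʕ/.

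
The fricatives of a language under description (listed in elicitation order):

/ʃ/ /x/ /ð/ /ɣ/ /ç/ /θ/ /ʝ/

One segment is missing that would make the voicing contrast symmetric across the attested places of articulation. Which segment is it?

dental: voiceless /θ/, voiced /ð/.
postalveolar: voiceless /ʃ/, voiced —.
palatal: voiceless /ç/, voiced /ʝ/.
velar: voiceless /x/, voiced /ɣ/.
The postalveolar row has no voiced member, so the gap is the voiced postalveolar fricative /ʒ/.

/ʒ/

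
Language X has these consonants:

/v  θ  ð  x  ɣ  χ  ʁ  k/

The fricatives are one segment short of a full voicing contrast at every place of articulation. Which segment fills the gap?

/f/

place of articulation  voiceless  voiced  
labiodental       —         v       
dental            θ         ð       
velar             x         ɣ       
uvular            χ         ʁ       
The labiodental row has no voiceless member, so the gap is the voiceless labiodental fricative /f/.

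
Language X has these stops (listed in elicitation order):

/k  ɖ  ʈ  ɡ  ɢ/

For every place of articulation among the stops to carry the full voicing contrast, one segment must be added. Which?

/q/

place of articulation  voiceless  voiced  
retroflex         ʈ         ɖ       
velar             k         ɡ       
uvular            —         ɢ       
The uvular row has no voiceless member, so the gap is the voiceless uvular stop /q/.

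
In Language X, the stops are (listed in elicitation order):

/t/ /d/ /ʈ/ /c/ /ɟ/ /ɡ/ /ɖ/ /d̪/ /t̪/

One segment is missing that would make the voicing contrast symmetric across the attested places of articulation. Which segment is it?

/k/

dental: voiceless /t̪/, voiced /d̪/.
alveolar: voiceless /t/, voiced /d/.
retroflex: voiceless /ʈ/, voiced /ɖ/.
palatal: voiceless /c/, voiced /ɟ/.
velar: voiceless —, voiced /ɡ/.
The velar row has no voiceless member, so the gap is the voiceless velar stop /k/.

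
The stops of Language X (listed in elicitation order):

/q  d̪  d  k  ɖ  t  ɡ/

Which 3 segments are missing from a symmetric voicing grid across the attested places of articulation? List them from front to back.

/t̪/, /ʈ/, /ɢ/

dental: voiceless —, voiced /d̪/.
alveolar: voiceless /t/, voiced /d/.
retroflex: voiceless —, voiced /ɖ/.
velar: voiceless /k/, voiced /ɡ/.
uvular: voiceless /q/, voiced —.
Gaps, from front to back: dental lacks voiceless (/t̪/); retroflex lacks voiceless (/ʈ/); uvular lacks voiced (/ɢ/).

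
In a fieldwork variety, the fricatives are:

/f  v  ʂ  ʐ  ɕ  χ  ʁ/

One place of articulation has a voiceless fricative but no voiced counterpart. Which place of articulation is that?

place of articulation  voiceless  voiced  
labiodental       f         v       
retroflex         ʂ         ʐ       
alveolo-palatal   ɕ         —       
uvular            χ         ʁ       
Every place of articulation has a voiced member except alveolo-palatal, where /ʑ/ would be expected.

alveolo-palatal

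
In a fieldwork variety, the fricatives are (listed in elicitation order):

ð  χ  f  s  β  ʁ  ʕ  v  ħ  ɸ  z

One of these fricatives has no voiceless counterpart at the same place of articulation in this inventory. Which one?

/ð/

Bilabial: /ɸ/ ~ /β/
Labiodental: /f/ ~ /v/
Alveolar: /s/ ~ /z/
Uvular: /χ/ ~ /ʁ/
Pharyngeal: /ħ/ ~ /ʕ/
Dental: only /ð/ (voiced); no voiceless partner.
So /ð/ is the unpaired segment.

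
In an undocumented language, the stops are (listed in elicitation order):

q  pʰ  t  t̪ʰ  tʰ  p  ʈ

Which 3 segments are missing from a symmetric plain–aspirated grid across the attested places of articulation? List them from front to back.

bilabial: plain /p/, aspirated /pʰ/.
dental: plain —, aspirated /t̪ʰ/.
alveolar: plain /t/, aspirated /tʰ/.
retroflex: plain /ʈ/, aspirated —.
uvular: plain /q/, aspirated —.
Gaps, from front to back: dental lacks plain (/t̪/); retroflex lacks aspirated (/ʈʰ/); uvular lacks aspirated (/qʰ/).

/t̪/, /ʈʰ/, /qʰ/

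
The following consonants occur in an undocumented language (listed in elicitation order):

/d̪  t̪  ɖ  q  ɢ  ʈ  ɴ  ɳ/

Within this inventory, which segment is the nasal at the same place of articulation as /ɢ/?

/ɢ/ is a voiced uvular stop.
The nasal at the same place is an uvular nasal — in this inventory, /ɴ/.

/ɴ/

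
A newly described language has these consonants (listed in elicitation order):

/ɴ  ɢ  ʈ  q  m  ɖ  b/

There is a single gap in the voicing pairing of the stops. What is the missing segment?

/p/

Voiceless: /ʈ/ (retroflex), /q/ (uvular).
Voiced: /b/ (bilabial), /ɖ/ (retroflex), /ɢ/ (uvular).
The bilabial row has no voiceless member, so the gap is the voiceless bilabial stop /p/.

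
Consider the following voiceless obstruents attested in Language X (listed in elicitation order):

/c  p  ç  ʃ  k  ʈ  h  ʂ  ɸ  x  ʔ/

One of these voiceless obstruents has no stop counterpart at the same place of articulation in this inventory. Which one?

Bilabial: /p/ ~ /ɸ/
Retroflex: /ʈ/ ~ /ʂ/
Palatal: /c/ ~ /ç/
Velar: /k/ ~ /x/
Glottal: /ʔ/ ~ /h/
Postalveolar: only /ʃ/ (fricative); no stop partner.
So /ʃ/ is the unpaired segment.

/ʃ/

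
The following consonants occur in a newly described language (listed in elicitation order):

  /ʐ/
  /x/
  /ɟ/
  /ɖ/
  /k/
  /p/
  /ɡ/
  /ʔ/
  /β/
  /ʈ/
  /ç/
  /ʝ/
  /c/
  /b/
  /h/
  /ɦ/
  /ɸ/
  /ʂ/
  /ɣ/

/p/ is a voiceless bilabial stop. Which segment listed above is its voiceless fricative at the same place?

The voiceless fricative at the same place is a voiceless bilabial fricative — in this inventory, /ɸ/.

/ɸ/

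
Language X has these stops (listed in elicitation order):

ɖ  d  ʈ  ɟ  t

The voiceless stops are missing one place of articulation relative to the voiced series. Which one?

palatal

alveolar: voiceless /t/, voiced /d/.
retroflex: voiceless /ʈ/, voiced /ɖ/.
palatal: voiceless —, voiced /ɟ/.
Every place of articulation has a voiceless member except palatal, where /c/ would be expected.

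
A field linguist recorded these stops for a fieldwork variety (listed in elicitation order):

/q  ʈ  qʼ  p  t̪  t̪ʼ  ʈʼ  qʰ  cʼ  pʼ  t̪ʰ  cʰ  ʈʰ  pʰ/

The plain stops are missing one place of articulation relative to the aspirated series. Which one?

Plain: /p/ (bilabial), /t̪/ (dental), /ʈ/ (retroflex), /q/ (uvular).
Aspirated: /pʰ/ (bilabial), /t̪ʰ/ (dental), /ʈʰ/ (retroflex), /cʰ/ (palatal), /qʰ/ (uvular).
Ejective: /pʼ/ (bilabial), /t̪ʼ/ (dental), /ʈʼ/ (retroflex), /cʼ/ (palatal), /qʼ/ (uvular).
Every place of articulation has a plain member except palatal, where /c/ would be expected.

palatal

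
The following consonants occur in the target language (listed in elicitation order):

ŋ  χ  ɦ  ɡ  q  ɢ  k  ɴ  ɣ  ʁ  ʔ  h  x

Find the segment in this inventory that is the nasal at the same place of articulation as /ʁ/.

/ɴ/

/ʁ/ is a voiced uvular fricative.
The nasal at the same place is an uvular nasal — in this inventory, /ɴ/.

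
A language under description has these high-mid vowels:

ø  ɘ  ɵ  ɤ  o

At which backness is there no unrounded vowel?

front: unrounded —, rounded /ø/.
central: unrounded /ɘ/, rounded /ɵ/.
back: unrounded /ɤ/, rounded /o/.
Every backness has an unrounded member except front, where /e/ would be expected.

front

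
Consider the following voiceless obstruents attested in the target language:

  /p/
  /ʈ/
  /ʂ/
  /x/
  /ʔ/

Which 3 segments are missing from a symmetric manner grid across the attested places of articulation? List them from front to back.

Stop: /p/ (bilabial), /ʈ/ (retroflex), /ʔ/ (glottal).
Fricative: /ʂ/ (retroflex), /x/ (velar).
Gaps, from front to back: bilabial lacks fricative (/ɸ/); velar lacks stop (/k/); glottal lacks fricative (/h/).

/ɸ/, /k/, /h/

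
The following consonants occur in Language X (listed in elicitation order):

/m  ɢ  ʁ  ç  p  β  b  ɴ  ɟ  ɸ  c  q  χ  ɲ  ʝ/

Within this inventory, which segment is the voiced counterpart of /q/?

/q/ is a voiceless uvular stop.
The voiced counterpart is a voiced uvular stop — in this inventory, /ɢ/.

/ɢ/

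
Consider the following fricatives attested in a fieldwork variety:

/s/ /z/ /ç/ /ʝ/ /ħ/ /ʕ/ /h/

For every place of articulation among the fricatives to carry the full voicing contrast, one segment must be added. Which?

Voiceless: /s/ (alveolar), /ç/ (palatal), /ħ/ (pharyngeal), /h/ (glottal).
Voiced: /z/ (alveolar), /ʝ/ (palatal), /ʕ/ (pharyngeal).
The glottal row has no voiced member, so the gap is the voiced glottal fricative /ɦ/.

/ɦ/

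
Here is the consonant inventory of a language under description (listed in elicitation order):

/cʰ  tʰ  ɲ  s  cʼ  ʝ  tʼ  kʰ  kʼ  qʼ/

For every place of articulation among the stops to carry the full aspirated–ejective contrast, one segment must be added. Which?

Aspirated: /tʰ/ (alveolar), /cʰ/ (palatal), /kʰ/ (velar).
Ejective: /tʼ/ (alveolar), /cʼ/ (palatal), /kʼ/ (velar), /qʼ/ (uvular).
The uvular row has no aspirated member, so the gap is the aspirated uvular stop /qʰ/.

/qʰ/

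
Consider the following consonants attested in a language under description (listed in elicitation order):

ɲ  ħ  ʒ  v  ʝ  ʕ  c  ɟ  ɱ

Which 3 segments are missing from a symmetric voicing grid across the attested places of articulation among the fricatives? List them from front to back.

/f/, /ʃ/, /ç/

place of articulation  voiceless  voiced  
labiodental       —         v       
postalveolar      —         ʒ       
palatal           —         ʝ       
pharyngeal        ħ         ʕ       
Gaps, from front to back: labiodental lacks voiceless (/f/); postalveolar lacks voiceless (/ʃ/); palatal lacks voiceless (/ç/).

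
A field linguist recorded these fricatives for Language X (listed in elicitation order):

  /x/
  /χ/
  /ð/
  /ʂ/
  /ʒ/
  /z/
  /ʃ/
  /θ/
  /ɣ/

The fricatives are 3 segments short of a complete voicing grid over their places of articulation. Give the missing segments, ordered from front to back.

/s/, /ʐ/, /ʁ/

dental: voiceless /θ/, voiced /ð/.
alveolar: voiceless —, voiced /z/.
postalveolar: voiceless /ʃ/, voiced /ʒ/.
retroflex: voiceless /ʂ/, voiced —.
velar: voiceless /x/, voiced /ɣ/.
uvular: voiceless /χ/, voiced —.
Gaps, from front to back: alveolar lacks voiceless (/s/); retroflex lacks voiced (/ʐ/); uvular lacks voiced (/ʁ/).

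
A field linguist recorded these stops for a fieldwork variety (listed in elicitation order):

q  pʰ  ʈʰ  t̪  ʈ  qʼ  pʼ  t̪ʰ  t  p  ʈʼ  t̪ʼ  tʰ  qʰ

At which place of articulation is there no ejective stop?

place of articulation  plain     aspirated  ejective
bilabial          p         pʰ        pʼ      
dental            t̪        t̪ʰ       t̪ʼ     
alveolar          t         tʰ        —       
retroflex         ʈ         ʈʰ        ʈʼ      
uvular            q         qʰ        qʼ      
Every place of articulation has an ejective member except alveolar, where /tʼ/ would be expected.

alveolar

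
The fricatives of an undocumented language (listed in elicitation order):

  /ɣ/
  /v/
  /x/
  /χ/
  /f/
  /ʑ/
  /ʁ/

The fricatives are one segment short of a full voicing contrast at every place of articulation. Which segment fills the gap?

Voiceless: /f/ (labiodental), /x/ (velar), /χ/ (uvular).
Voiced: /v/ (labiodental), /ʑ/ (alveolo-palatal), /ɣ/ (velar), /ʁ/ (uvular).
The alveolo-palatal row has no voiceless member, so the gap is the voiceless alveolo-palatal fricative /ɕ/.

/ɕ/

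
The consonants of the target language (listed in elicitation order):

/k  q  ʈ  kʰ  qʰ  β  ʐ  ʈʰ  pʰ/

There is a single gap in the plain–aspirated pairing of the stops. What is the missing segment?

place of articulation  plain     aspirated
bilabial          —         pʰ      
retroflex         ʈ         ʈʰ      
velar             k         kʰ      
uvular            q         qʰ      
The bilabial row has no plain member, so the gap is the plain bilabial stop /p/.

/p/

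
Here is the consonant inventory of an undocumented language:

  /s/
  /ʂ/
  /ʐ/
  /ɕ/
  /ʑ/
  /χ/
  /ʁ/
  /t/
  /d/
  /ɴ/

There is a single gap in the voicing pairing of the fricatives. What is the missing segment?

/z/

Voiceless: /s/ (alveolar), /ʂ/ (retroflex), /ɕ/ (alveolo-palatal), /χ/ (uvular).
Voiced: /ʐ/ (retroflex), /ʑ/ (alveolo-palatal), /ʁ/ (uvular).
The alveolar row has no voiced member, so the gap is the voiced alveolar fricative /z/.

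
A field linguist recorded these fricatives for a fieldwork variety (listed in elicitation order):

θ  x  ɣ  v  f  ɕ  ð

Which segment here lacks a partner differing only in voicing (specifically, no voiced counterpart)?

Labiodental: /f/ ~ /v/
Dental: /θ/ ~ /ð/
Velar: /x/ ~ /ɣ/
Alveolo-palatal: only /ɕ/ (voiceless); no voiced partner.
So /ɕ/ is the unpaired segment.

/ɕ/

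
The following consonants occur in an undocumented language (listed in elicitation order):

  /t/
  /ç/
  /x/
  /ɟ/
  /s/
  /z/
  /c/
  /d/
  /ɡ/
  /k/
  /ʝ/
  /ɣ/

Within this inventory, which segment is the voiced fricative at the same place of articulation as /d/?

/d/ is a voiced alveolar stop.
The voiced fricative at the same place is a voiced alveolar fricative — in this inventory, /z/.

/z/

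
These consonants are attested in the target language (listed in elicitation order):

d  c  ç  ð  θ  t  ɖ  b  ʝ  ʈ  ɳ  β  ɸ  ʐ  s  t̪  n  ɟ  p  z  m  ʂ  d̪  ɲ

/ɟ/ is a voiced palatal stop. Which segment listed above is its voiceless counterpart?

The voiceless counterpart is a voiceless palatal stop — in this inventory, /c/.

/c/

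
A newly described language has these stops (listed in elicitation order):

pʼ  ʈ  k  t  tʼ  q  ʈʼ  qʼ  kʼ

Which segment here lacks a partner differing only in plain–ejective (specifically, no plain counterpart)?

/pʼ/

Alveolar: /t/ ~ /tʼ/
Retroflex: /ʈ/ ~ /ʈʼ/
Velar: /k/ ~ /kʼ/
Uvular: /q/ ~ /qʼ/
Bilabial: only /pʼ/ (ejective); no plain partner.
So /pʼ/ is the unpaired segment.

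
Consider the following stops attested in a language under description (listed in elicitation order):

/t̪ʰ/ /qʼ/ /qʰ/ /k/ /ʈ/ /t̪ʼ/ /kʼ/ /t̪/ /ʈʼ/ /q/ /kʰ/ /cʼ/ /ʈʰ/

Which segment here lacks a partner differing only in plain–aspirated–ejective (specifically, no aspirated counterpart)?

Dental: /t̪/ ~ /t̪ʰ/ ~ /t̪ʼ/
Retroflex: /ʈ/ ~ /ʈʰ/ ~ /ʈʼ/
Velar: /k/ ~ /kʰ/ ~ /kʼ/
Uvular: /q/ ~ /qʰ/ ~ /qʼ/
Palatal: only /cʼ/ (ejective); no aspirated partner.
So /cʼ/ is the unpaired segment.

/cʼ/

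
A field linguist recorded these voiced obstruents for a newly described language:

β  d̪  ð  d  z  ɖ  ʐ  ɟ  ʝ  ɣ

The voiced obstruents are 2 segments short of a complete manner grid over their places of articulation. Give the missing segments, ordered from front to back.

/b/, /ɡ/

bilabial: stop —, fricative /β/.
dental: stop /d̪/, fricative /ð/.
alveolar: stop /d/, fricative /z/.
retroflex: stop /ɖ/, fricative /ʐ/.
palatal: stop /ɟ/, fricative /ʝ/.
velar: stop —, fricative /ɣ/.
Gaps, from front to back: bilabial lacks stop (/b/); velar lacks stop (/ɡ/).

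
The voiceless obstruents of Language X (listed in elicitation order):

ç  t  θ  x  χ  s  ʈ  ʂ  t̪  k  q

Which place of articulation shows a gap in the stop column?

palatal

dental: stop /t̪/, fricative /θ/.
alveolar: stop /t/, fricative /s/.
retroflex: stop /ʈ/, fricative /ʂ/.
palatal: stop —, fricative /ç/.
velar: stop /k/, fricative /x/.
uvular: stop /q/, fricative /χ/.
Every place of articulation has a stop member except palatal, where /c/ would be expected.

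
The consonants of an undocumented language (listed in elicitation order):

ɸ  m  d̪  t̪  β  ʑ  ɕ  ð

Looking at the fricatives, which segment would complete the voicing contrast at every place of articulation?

/θ/

Voiceless: /ɸ/ (bilabial), /ɕ/ (alveolo-palatal).
Voiced: /β/ (bilabial), /ð/ (dental), /ʑ/ (alveolo-palatal).
The dental row has no voiceless member, so the gap is the voiceless dental fricative /θ/.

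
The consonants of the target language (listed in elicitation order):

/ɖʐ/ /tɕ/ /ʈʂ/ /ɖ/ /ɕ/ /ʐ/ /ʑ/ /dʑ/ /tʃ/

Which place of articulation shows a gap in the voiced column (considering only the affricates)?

postalveolar

Voiceless: /tʃ/ (postalveolar), /ʈʂ/ (retroflex), /tɕ/ (alveolo-palatal).
Voiced: /ɖʐ/ (retroflex), /dʑ/ (alveolo-palatal).
Every place of articulation has a voiced member except postalveolar, where /dʒ/ would be expected.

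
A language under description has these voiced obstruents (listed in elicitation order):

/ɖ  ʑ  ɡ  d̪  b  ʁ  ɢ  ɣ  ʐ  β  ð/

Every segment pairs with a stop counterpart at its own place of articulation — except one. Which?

Bilabial: /b/ ~ /β/
Dental: /d̪/ ~ /ð/
Retroflex: /ɖ/ ~ /ʐ/
Velar: /ɡ/ ~ /ɣ/
Uvular: /ɢ/ ~ /ʁ/
Alveolo-palatal: only /ʑ/ (fricative); no stop partner.
So /ʑ/ is the unpaired segment.

/ʑ/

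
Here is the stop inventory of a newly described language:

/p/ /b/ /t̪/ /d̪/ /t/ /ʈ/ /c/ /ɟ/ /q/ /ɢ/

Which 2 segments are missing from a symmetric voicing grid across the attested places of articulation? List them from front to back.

/d/, /ɖ/

place of articulation  voiceless  voiced  
bilabial          p         b       
dental            t̪        d̪      
alveolar          t         —       
retroflex         ʈ         —       
palatal           c         ɟ       
uvular            q         ɢ       
Gaps, from front to back: alveolar lacks voiced (/d/); retroflex lacks voiced (/ɖ/).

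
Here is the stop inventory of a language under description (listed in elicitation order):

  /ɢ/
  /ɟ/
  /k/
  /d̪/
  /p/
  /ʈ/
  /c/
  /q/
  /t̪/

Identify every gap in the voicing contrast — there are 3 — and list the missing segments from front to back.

bilabial: voiceless /p/, voiced —.
dental: voiceless /t̪/, voiced /d̪/.
retroflex: voiceless /ʈ/, voiced —.
palatal: voiceless /c/, voiced /ɟ/.
velar: voiceless /k/, voiced —.
uvular: voiceless /q/, voiced /ɢ/.
Gaps, from front to back: bilabial lacks voiced (/b/); retroflex lacks voiced (/ɖ/); velar lacks voiced (/ɡ/).

/b/, /ɖ/, /ɡ/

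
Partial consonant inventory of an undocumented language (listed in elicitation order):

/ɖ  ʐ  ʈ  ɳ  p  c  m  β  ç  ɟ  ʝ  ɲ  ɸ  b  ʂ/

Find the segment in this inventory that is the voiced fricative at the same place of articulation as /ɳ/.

/ɳ/ is a retroflex nasal.
The voiced fricative at the same place is a voiced retroflex fricative — in this inventory, /ʐ/.

/ʐ/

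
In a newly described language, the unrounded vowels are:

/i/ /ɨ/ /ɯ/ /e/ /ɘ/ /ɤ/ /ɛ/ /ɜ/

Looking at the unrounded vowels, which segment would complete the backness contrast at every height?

/ʌ/

height            front     central   back    
high              i         ɨ         ɯ       
high-mid          e         ɘ         ɤ       
low-mid           ɛ         ɜ         —       
The low-mid row has no back member, so the gap is the low-mid back unrounded vowel /ʌ/.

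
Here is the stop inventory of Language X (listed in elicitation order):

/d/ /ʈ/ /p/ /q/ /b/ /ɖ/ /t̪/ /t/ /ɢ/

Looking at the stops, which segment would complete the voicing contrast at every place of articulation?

place of articulation  voiceless  voiced  
bilabial          p         b       
dental            t̪        —       
alveolar          t         d       
retroflex         ʈ         ɖ       
uvular            q         ɢ       
The dental row has no voiced member, so the gap is the voiced dental stop /d̪/.

/d̪/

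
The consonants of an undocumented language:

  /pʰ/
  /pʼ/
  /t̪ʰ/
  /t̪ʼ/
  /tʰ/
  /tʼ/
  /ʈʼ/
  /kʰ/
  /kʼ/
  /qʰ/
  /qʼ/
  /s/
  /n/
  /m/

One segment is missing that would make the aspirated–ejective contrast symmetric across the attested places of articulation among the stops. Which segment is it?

/ʈʰ/

bilabial: aspirated /pʰ/, ejective /pʼ/.
dental: aspirated /t̪ʰ/, ejective /t̪ʼ/.
alveolar: aspirated /tʰ/, ejective /tʼ/.
retroflex: aspirated —, ejective /ʈʼ/.
velar: aspirated /kʰ/, ejective /kʼ/.
uvular: aspirated /qʰ/, ejective /qʼ/.
The retroflex row has no aspirated member, so the gap is the aspirated retroflex stop /ʈʰ/.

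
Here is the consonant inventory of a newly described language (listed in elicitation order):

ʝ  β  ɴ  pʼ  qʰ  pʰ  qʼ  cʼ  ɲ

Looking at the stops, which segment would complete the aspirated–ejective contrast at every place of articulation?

Aspirated: /pʰ/ (bilabial), /qʰ/ (uvular).
Ejective: /pʼ/ (bilabial), /cʼ/ (palatal), /qʼ/ (uvular).
The palatal row has no aspirated member, so the gap is the aspirated palatal stop /cʰ/.

/cʰ/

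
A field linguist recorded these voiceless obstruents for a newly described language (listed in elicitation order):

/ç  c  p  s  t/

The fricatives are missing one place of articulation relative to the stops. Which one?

bilabial

place of articulation  stop      fricative
bilabial          p         —       
alveolar          t         s       
palatal           c         ç       
Every place of articulation has a fricative member except bilabial, where /ɸ/ would be expected.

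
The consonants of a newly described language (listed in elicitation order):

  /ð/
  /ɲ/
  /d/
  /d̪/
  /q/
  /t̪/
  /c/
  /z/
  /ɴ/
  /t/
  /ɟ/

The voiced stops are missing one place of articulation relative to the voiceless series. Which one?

dental: voiceless /t̪/, voiced /d̪/.
alveolar: voiceless /t/, voiced /d/.
palatal: voiceless /c/, voiced /ɟ/.
uvular: voiceless /q/, voiced —.
Every place of articulation has a voiced member except uvular, where /ɢ/ would be expected.

uvular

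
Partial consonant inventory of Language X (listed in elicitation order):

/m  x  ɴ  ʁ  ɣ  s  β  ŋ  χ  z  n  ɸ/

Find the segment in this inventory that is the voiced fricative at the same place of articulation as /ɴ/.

/ɴ/ is an uvular nasal.
The voiced fricative at the same place is a voiced uvular fricative — in this inventory, /ʁ/.

/ʁ/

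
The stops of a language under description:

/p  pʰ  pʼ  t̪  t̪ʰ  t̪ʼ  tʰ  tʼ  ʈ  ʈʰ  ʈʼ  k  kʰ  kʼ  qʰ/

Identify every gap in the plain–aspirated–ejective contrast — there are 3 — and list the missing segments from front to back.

Plain: /p/ (bilabial), /t̪/ (dental), /ʈ/ (retroflex), /k/ (velar).
Aspirated: /pʰ/ (bilabial), /t̪ʰ/ (dental), /tʰ/ (alveolar), /ʈʰ/ (retroflex), /kʰ/ (velar), /qʰ/ (uvular).
Ejective: /pʼ/ (bilabial), /t̪ʼ/ (dental), /tʼ/ (alveolar), /ʈʼ/ (retroflex), /kʼ/ (velar).
Gaps, from front to back: alveolar lacks plain (/t/); uvular lacks plain (/q/); uvular lacks ejective (/qʼ/).

/t/, /q/, /qʼ/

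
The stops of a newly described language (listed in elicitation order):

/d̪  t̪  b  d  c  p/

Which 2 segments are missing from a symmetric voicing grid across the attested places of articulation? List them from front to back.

place of articulation  voiceless  voiced  
bilabial          p         b       
dental            t̪        d̪      
alveolar          —         d       
palatal           c         —       
Gaps, from front to back: alveolar lacks voiceless (/t/); palatal lacks voiced (/ɟ/).

/t/, /ɟ/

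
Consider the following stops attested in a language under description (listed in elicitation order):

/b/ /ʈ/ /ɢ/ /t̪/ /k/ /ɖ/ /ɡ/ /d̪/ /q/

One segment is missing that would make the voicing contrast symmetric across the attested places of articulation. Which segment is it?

bilabial: voiceless —, voiced /b/.
dental: voiceless /t̪/, voiced /d̪/.
retroflex: voiceless /ʈ/, voiced /ɖ/.
velar: voiceless /k/, voiced /ɡ/.
uvular: voiceless /q/, voiced /ɢ/.
The bilabial row has no voiceless member, so the gap is the voiceless bilabial stop /p/.

/p/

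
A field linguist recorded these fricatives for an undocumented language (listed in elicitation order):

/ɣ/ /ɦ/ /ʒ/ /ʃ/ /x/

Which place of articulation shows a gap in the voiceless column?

postalveolar: voiceless /ʃ/, voiced /ʒ/.
velar: voiceless /x/, voiced /ɣ/.
glottal: voiceless —, voiced /ɦ/.
Every place of articulation has a voiceless member except glottal, where /h/ would be expected.

glottal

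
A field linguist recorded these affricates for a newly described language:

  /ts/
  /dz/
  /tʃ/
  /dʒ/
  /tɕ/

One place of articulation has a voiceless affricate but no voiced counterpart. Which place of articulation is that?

Voiceless: /ts/ (alveolar), /tʃ/ (postalveolar), /tɕ/ (alveolo-palatal).
Voiced: /dz/ (alveolar), /dʒ/ (postalveolar).
Every place of articulation has a voiced member except alveolo-palatal, where /dʑ/ would be expected.

alveolo-palatal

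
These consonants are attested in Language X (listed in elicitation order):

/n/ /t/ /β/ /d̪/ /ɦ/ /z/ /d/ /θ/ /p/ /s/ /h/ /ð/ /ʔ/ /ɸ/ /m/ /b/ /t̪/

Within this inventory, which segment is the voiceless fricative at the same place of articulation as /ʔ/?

/h/

/ʔ/ is a voiceless glottal stop.
The voiceless fricative at the same place is a voiceless glottal fricative — in this inventory, /h/.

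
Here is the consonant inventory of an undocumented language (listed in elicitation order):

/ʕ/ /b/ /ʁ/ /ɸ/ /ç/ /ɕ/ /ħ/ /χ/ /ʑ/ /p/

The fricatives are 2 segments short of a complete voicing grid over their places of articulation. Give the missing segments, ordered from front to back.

/β/, /ʝ/

Voiceless: /ɸ/ (bilabial), /ɕ/ (alveolo-palatal), /ç/ (palatal), /χ/ (uvular), /ħ/ (pharyngeal).
Voiced: /ʑ/ (alveolo-palatal), /ʁ/ (uvular), /ʕ/ (pharyngeal).
Gaps, from front to back: bilabial lacks voiced (/β/); palatal lacks voiced (/ʝ/).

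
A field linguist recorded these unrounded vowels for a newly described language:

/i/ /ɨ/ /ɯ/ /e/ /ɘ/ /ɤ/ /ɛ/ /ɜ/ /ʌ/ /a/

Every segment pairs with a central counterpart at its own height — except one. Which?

/a/

High: /i/ ~ /ɨ/ ~ /ɯ/
High-mid: /e/ ~ /ɘ/ ~ /ɤ/
Low-mid: /ɛ/ ~ /ɜ/ ~ /ʌ/
Low: only /a/ (front); no central partner.
So /a/ is the unpaired segment.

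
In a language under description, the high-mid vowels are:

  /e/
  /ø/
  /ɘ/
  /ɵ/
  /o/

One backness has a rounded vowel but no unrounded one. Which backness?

front: unrounded /e/, rounded /ø/.
central: unrounded /ɘ/, rounded /ɵ/.
back: unrounded —, rounded /o/.
Every backness has an unrounded member except back, where /ɤ/ would be expected.

back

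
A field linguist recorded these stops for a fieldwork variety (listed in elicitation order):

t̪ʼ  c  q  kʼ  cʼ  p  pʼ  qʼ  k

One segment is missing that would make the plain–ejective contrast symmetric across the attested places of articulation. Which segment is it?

/t̪/

Plain: /p/ (bilabial), /c/ (palatal), /k/ (velar), /q/ (uvular).
Ejective: /pʼ/ (bilabial), /t̪ʼ/ (dental), /cʼ/ (palatal), /kʼ/ (velar), /qʼ/ (uvular).
The dental row has no plain member, so the gap is the plain dental stop /t̪/.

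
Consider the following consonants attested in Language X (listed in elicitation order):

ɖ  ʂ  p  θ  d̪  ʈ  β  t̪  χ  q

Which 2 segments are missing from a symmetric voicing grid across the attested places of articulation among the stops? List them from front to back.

bilabial: voiceless /p/, voiced —.
dental: voiceless /t̪/, voiced /d̪/.
retroflex: voiceless /ʈ/, voiced /ɖ/.
uvular: voiceless /q/, voiced —.
Gaps, from front to back: bilabial lacks voiced (/b/); uvular lacks voiced (/ɢ/).

/b/, /ɢ/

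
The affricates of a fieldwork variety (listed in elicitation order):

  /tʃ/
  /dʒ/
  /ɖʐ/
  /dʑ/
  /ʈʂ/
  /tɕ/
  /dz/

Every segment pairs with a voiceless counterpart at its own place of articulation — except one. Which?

/dz/

Postalveolar: /tʃ/ ~ /dʒ/
Retroflex: /ʈʂ/ ~ /ɖʐ/
Alveolo-palatal: /tɕ/ ~ /dʑ/
Alveolar: only /dz/ (voiced); no voiceless partner.
So /dz/ is the unpaired segment.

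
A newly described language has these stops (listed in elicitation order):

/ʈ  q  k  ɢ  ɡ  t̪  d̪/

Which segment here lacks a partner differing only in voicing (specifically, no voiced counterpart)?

Dental: /t̪/ ~ /d̪/
Velar: /k/ ~ /ɡ/
Uvular: /q/ ~ /ɢ/
Retroflex: only /ʈ/ (voiceless); no voiced partner.
So /ʈ/ is the unpaired segment.

/ʈ/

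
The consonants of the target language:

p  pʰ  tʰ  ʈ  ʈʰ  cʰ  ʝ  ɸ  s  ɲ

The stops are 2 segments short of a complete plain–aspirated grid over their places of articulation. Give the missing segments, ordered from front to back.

place of articulation  plain     aspirated
bilabial          p         pʰ      
alveolar          —         tʰ      
retroflex         ʈ         ʈʰ      
palatal           —         cʰ      
Gaps, from front to back: alveolar lacks plain (/t/); palatal lacks plain (/c/).

/t/, /c/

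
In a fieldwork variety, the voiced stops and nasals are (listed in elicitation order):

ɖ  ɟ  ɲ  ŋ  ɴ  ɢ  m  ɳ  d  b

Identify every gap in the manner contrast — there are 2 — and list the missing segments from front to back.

Oral stop: /b/ (bilabial), /d/ (alveolar), /ɖ/ (retroflex), /ɟ/ (palatal), /ɢ/ (uvular).
Nasal: /m/ (bilabial), /ɳ/ (retroflex), /ɲ/ (palatal), /ŋ/ (velar), /ɴ/ (uvular).
Gaps, from front to back: alveolar lacks nasal (/n/); velar lacks oral stop (/ɡ/).

/n/, /ɡ/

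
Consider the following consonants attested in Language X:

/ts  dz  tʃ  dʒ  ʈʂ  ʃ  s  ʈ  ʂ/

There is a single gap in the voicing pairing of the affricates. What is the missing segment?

/ɖʐ/

place of articulation  voiceless  voiced  
alveolar          ts        dz      
postalveolar      tʃ        dʒ      
retroflex         ʈʂ        —       
The retroflex row has no voiced member, so the gap is the voiced retroflex affricate /ɖʐ/.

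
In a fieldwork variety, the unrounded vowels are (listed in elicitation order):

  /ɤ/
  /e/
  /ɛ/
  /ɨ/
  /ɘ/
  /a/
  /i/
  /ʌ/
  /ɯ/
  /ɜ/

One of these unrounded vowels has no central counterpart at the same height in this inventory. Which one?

High: /i/ ~ /ɨ/ ~ /ɯ/
High-mid: /e/ ~ /ɘ/ ~ /ɤ/
Low-mid: /ɛ/ ~ /ɜ/ ~ /ʌ/
Low: only /a/ (front); no central partner.
So /a/ is the unpaired segment.

/a/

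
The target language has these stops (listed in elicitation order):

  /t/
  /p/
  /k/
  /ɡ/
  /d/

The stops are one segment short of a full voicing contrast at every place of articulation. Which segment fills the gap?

place of articulation  voiceless  voiced  
bilabial          p         —       
alveolar          t         d       
velar             k         ɡ       
The bilabial row has no voiced member, so the gap is the voiced bilabial stop /b/.

/b/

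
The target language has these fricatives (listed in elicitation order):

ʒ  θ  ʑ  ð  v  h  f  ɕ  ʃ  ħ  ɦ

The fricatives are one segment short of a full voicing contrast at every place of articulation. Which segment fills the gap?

labiodental: voiceless /f/, voiced /v/.
dental: voiceless /θ/, voiced /ð/.
postalveolar: voiceless /ʃ/, voiced /ʒ/.
alveolo-palatal: voiceless /ɕ/, voiced /ʑ/.
pharyngeal: voiceless /ħ/, voiced —.
glottal: voiceless /h/, voiced /ɦ/.
The pharyngeal row has no voiced member, so the gap is the voiced pharyngeal fricative /ʕ/.

/ʕ/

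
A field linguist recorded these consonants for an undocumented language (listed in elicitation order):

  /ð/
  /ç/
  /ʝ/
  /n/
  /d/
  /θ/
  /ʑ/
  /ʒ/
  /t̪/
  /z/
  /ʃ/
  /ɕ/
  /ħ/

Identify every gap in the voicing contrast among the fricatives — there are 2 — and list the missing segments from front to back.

/s/, /ʕ/

dental: voiceless /θ/, voiced /ð/.
alveolar: voiceless —, voiced /z/.
postalveolar: voiceless /ʃ/, voiced /ʒ/.
alveolo-palatal: voiceless /ɕ/, voiced /ʑ/.
palatal: voiceless /ç/, voiced /ʝ/.
pharyngeal: voiceless /ħ/, voiced —.
Gaps, from front to back: alveolar lacks voiceless (/s/); pharyngeal lacks voiced (/ʕ/).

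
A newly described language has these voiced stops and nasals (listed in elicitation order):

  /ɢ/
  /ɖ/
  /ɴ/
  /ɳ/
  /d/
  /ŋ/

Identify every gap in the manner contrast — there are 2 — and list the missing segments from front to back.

Oral stop: /d/ (alveolar), /ɖ/ (retroflex), /ɢ/ (uvular).
Nasal: /ɳ/ (retroflex), /ŋ/ (velar), /ɴ/ (uvular).
Gaps, from front to back: alveolar lacks nasal (/n/); velar lacks oral stop (/ɡ/).

/n/, /ɡ/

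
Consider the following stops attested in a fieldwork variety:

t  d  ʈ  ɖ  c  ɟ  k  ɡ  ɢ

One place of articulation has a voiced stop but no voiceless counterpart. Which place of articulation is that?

uvular

alveolar: voiceless /t/, voiced /d/.
retroflex: voiceless /ʈ/, voiced /ɖ/.
palatal: voiceless /c/, voiced /ɟ/.
velar: voiceless /k/, voiced /ɡ/.
uvular: voiceless —, voiced /ɢ/.
Every place of articulation has a voiceless member except uvular, where /q/ would be expected.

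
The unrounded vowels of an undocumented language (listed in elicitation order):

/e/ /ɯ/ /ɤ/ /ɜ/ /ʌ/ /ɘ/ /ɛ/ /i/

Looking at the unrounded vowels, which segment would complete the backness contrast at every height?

height            front     central   back    
high              i         —         ɯ       
high-mid          e         ɘ         ɤ       
low-mid           ɛ         ɜ         ʌ       
The high row has no central member, so the gap is the high central unrounded vowel /ɨ/.

/ɨ/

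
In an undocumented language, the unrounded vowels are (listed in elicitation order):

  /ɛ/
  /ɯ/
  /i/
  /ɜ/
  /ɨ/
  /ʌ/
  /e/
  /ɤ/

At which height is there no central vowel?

high-mid

high: front /i/, central /ɨ/, back /ɯ/.
high-mid: front /e/, central —, back /ɤ/.
low-mid: front /ɛ/, central /ɜ/, back /ʌ/.
Every height has a central member except high-mid, where /ɘ/ would be expected.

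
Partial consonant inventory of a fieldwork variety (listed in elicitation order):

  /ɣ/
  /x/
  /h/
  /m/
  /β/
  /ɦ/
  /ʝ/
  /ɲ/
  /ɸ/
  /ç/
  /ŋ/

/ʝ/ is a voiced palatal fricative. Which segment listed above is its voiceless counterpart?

The voiceless counterpart is a voiceless palatal fricative — in this inventory, /ç/.

/ç/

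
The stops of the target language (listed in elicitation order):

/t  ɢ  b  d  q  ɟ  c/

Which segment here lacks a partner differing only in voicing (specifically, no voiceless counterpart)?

Alveolar: /t/ ~ /d/
Palatal: /c/ ~ /ɟ/
Uvular: /q/ ~ /ɢ/
Bilabial: only /b/ (voiced); no voiceless partner.
So /b/ is the unpaired segment.

/b/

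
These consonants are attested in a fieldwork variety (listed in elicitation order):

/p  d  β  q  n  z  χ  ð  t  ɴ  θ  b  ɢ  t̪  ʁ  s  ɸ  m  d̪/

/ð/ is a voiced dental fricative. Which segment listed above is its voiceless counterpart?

The voiceless counterpart is a voiceless dental fricative — in this inventory, /θ/.

/θ/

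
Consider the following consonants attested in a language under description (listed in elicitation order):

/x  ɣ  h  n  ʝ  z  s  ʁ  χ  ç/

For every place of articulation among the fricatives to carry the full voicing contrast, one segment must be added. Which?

/ɦ/

place of articulation  voiceless  voiced  
alveolar          s         z       
palatal           ç         ʝ       
velar             x         ɣ       
uvular            χ         ʁ       
glottal           h         —       
The glottal row has no voiced member, so the gap is the voiced glottal fricative /ɦ/.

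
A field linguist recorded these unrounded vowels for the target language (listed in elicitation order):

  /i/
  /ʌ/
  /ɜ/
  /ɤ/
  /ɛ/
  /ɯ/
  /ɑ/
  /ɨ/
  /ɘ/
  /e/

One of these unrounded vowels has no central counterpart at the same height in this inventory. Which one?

High: /i/ ~ /ɨ/ ~ /ɯ/
High-mid: /e/ ~ /ɘ/ ~ /ɤ/
Low-mid: /ɛ/ ~ /ɜ/ ~ /ʌ/
Low: only /ɑ/ (back); no central partner.
So /ɑ/ is the unpaired segment.

/ɑ/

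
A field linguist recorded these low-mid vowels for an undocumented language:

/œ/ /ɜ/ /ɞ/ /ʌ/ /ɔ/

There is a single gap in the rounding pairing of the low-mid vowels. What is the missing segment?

Unrounded: /ɜ/ (central), /ʌ/ (back).
Rounded: /œ/ (front), /ɞ/ (central), /ɔ/ (back).
The front row has no unrounded member, so the gap is the front unrounded vowel /ɛ/.

/ɛ/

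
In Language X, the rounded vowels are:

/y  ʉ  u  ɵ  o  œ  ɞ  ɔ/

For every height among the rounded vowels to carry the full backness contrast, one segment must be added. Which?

height            front     central   back    
high              y         ʉ         u       
high-mid          —         ɵ         o       
low-mid           œ         ɞ         ɔ       
The high-mid row has no front member, so the gap is the high-mid front rounded vowel /ø/.

/ø/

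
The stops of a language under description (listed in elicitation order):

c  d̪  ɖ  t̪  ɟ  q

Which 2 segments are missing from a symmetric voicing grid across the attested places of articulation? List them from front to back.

/ʈ/, /ɢ/

Voiceless: /t̪/ (dental), /c/ (palatal), /q/ (uvular).
Voiced: /d̪/ (dental), /ɖ/ (retroflex), /ɟ/ (palatal).
Gaps, from front to back: retroflex lacks voiceless (/ʈ/); uvular lacks voiced (/ɢ/).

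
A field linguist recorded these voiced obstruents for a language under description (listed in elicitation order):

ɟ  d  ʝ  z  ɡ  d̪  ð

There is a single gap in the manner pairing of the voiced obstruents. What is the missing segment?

/ɣ/

dental: stop /d̪/, fricative /ð/.
alveolar: stop /d/, fricative /z/.
palatal: stop /ɟ/, fricative /ʝ/.
velar: stop /ɡ/, fricative —.
The velar row has no fricative member, so the gap is the velar fricative /ɣ/.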